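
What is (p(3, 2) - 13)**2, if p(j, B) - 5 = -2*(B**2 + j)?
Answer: 484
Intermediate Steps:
p(j, B) = 5 - 2*j - 2*B**2 (p(j, B) = 5 - 2*(B**2 + j) = 5 - 2*(j + B**2) = 5 + (-2*j - 2*B**2) = 5 - 2*j - 2*B**2)
(p(3, 2) - 13)**2 = ((5 - 2*3 - 2*2**2) - 13)**2 = ((5 - 6 - 2*4) - 13)**2 = ((5 - 6 - 8) - 13)**2 = (-9 - 13)**2 = (-22)**2 = 484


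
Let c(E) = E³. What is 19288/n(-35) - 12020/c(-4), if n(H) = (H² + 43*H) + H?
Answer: 637967/5040 ≈ 126.58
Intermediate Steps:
n(H) = H² + 44*H
19288/n(-35) - 12020/c(-4) = 19288/((-35*(44 - 35))) - 12020/((-4)³) = 19288/((-35*9)) - 12020/(-64) = 19288/(-315) - 12020*(-1/64) = 19288*(-1/315) + 3005/16 = -19288/315 + 3005/16 = 637967/5040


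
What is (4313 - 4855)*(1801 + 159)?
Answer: -1062320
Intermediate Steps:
(4313 - 4855)*(1801 + 159) = -542*1960 = -1062320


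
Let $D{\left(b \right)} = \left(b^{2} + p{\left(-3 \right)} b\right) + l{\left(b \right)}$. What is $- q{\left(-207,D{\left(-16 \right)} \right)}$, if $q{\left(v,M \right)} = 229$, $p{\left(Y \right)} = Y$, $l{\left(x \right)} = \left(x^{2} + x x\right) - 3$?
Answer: $-229$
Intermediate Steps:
$l{\left(x \right)} = -3 + 2 x^{2}$ ($l{\left(x \right)} = \left(x^{2} + x^{2}\right) - 3 = 2 x^{2} - 3 = -3 + 2 x^{2}$)
$D{\left(b \right)} = -3 - 3 b + 3 b^{2}$ ($D{\left(b \right)} = \left(b^{2} - 3 b\right) + \left(-3 + 2 b^{2}\right) = -3 - 3 b + 3 b^{2}$)
$- q{\left(-207,D{\left(-16 \right)} \right)} = \left(-1\right) 229 = -229$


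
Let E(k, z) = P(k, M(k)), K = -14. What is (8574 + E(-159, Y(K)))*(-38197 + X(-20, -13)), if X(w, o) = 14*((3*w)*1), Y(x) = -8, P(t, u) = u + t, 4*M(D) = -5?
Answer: -1313790235/4 ≈ -3.2845e+8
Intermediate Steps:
M(D) = -5/4 (M(D) = (1/4)*(-5) = -5/4)
P(t, u) = t + u
E(k, z) = -5/4 + k (E(k, z) = k - 5/4 = -5/4 + k)
X(w, o) = 42*w (X(w, o) = 14*(3*w) = 42*w)
(8574 + E(-159, Y(K)))*(-38197 + X(-20, -13)) = (8574 + (-5/4 - 159))*(-38197 + 42*(-20)) = (8574 - 641/4)*(-38197 - 840) = (33655/4)*(-39037) = -1313790235/4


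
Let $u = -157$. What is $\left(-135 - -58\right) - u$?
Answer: $80$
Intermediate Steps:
$\left(-135 - -58\right) - u = \left(-135 - -58\right) - -157 = \left(-135 + 58\right) + 157 = -77 + 157 = 80$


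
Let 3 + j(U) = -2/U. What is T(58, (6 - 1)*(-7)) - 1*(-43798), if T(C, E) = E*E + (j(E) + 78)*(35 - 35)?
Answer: 45023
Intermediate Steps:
j(U) = -3 - 2/U
T(C, E) = E**2 (T(C, E) = E*E + ((-3 - 2/E) + 78)*(35 - 35) = E**2 + (75 - 2/E)*0 = E**2 + 0 = E**2)
T(58, (6 - 1)*(-7)) - 1*(-43798) = ((6 - 1)*(-7))**2 - 1*(-43798) = (5*(-7))**2 + 43798 = (-35)**2 + 43798 = 1225 + 43798 = 45023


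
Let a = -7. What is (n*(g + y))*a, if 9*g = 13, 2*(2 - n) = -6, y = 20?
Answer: -6755/9 ≈ -750.56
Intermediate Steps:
n = 5 (n = 2 - 1/2*(-6) = 2 + 3 = 5)
g = 13/9 (g = (1/9)*13 = 13/9 ≈ 1.4444)
(n*(g + y))*a = (5*(13/9 + 20))*(-7) = (5*(193/9))*(-7) = (965/9)*(-7) = -6755/9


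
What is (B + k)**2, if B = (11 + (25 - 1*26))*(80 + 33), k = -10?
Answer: 1254400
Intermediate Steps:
B = 1130 (B = (11 + (25 - 26))*113 = (11 - 1)*113 = 10*113 = 1130)
(B + k)**2 = (1130 - 10)**2 = 1120**2 = 1254400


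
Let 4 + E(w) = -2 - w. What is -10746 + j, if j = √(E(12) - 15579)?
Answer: -10746 + 3*I*√1733 ≈ -10746.0 + 124.89*I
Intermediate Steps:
E(w) = -6 - w (E(w) = -4 + (-2 - w) = -6 - w)
j = 3*I*√1733 (j = √((-6 - 1*12) - 15579) = √((-6 - 12) - 15579) = √(-18 - 15579) = √(-15597) = 3*I*√1733 ≈ 124.89*I)
-10746 + j = -10746 + 3*I*√1733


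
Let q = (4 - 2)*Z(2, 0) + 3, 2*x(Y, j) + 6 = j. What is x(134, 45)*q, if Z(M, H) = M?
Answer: 273/2 ≈ 136.50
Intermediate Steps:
x(Y, j) = -3 + j/2
q = 7 (q = (4 - 2)*2 + 3 = 2*2 + 3 = 4 + 3 = 7)
x(134, 45)*q = (-3 + (1/2)*45)*7 = (-3 + 45/2)*7 = (39/2)*7 = 273/2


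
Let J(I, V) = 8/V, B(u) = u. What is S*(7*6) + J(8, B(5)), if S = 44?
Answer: 9248/5 ≈ 1849.6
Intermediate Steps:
S*(7*6) + J(8, B(5)) = 44*(7*6) + 8/5 = 44*42 + 8*(1/5) = 1848 + 8/5 = 9248/5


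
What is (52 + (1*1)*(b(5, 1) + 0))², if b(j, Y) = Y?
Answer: 2809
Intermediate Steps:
(52 + (1*1)*(b(5, 1) + 0))² = (52 + (1*1)*(1 + 0))² = (52 + 1*1)² = (52 + 1)² = 53² = 2809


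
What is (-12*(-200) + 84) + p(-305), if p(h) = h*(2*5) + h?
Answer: -871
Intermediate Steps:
p(h) = 11*h (p(h) = h*10 + h = 10*h + h = 11*h)
(-12*(-200) + 84) + p(-305) = (-12*(-200) + 84) + 11*(-305) = (2400 + 84) - 3355 = 2484 - 3355 = -871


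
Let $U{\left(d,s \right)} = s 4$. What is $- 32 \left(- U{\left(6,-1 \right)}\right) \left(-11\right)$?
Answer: $1408$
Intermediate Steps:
$U{\left(d,s \right)} = 4 s$
$- 32 \left(- U{\left(6,-1 \right)}\right) \left(-11\right) = - 32 \left(- 4 \left(-1\right)\right) \left(-11\right) = - 32 \left(\left(-1\right) \left(-4\right)\right) \left(-11\right) = \left(-32\right) 4 \left(-11\right) = \left(-128\right) \left(-11\right) = 1408$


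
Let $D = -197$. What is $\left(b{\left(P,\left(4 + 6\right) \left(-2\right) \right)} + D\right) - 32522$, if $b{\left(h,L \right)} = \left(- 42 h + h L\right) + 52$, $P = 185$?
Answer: $-44137$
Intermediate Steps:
$b{\left(h,L \right)} = 52 - 42 h + L h$ ($b{\left(h,L \right)} = \left(- 42 h + L h\right) + 52 = 52 - 42 h + L h$)
$\left(b{\left(P,\left(4 + 6\right) \left(-2\right) \right)} + D\right) - 32522 = \left(\left(52 - 7770 + \left(4 + 6\right) \left(-2\right) 185\right) - 197\right) - 32522 = \left(\left(52 - 7770 + 10 \left(-2\right) 185\right) - 197\right) - 32522 = \left(\left(52 - 7770 - 3700\right) - 197\right) - 32522 = \left(-11418 - 197\right) - 32522 = -11615 - 32522 = -44137$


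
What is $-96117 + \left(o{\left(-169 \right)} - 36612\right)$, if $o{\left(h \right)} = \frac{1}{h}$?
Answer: $- \frac{22431202}{169} \approx -1.3273 \cdot 10^{5}$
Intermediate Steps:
$-96117 + \left(o{\left(-169 \right)} - 36612\right) = -96117 - \left(36612 - \frac{1}{-169}\right) = -96117 - \frac{6187429}{169} = - \frac{22431202}{169}$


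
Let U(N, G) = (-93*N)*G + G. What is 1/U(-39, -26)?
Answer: -1/94328 ≈ -1.0601e-5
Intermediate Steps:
U(N, G) = G - 93*G*N (U(N, G) = -93*G*N + G = G - 93*G*N)
1/U(-39, -26) = 1/(-26*(1 - 93*(-39))) = 1/(-26*(1 + 3627)) = 1/(-26*3628) = 1/(-94328) = -1/94328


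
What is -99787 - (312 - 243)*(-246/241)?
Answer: -24031693/241 ≈ -99717.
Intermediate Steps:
-99787 - (312 - 243)*(-246/241) = -99787 - 69*(-246*1/241) = -99787 - 69*(-246)/241 = -99787 - 1*(-16974/241) = -99787 + 16974/241 = -24031693/241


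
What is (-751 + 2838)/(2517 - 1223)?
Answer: 2087/1294 ≈ 1.6128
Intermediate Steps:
(-751 + 2838)/(2517 - 1223) = 2087/1294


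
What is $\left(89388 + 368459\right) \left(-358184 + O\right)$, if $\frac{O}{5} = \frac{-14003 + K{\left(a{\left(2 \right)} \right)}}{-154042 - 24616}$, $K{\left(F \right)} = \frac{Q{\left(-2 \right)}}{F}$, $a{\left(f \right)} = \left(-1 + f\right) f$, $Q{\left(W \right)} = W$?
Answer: $- \frac{14649356638828522}{89329} \approx -1.6399 \cdot 10^{11}$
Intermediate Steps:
$a{\left(f \right)} = f \left(-1 + f\right)$
$K{\left(F \right)} = - \frac{2}{F}$
$O = \frac{35010}{89329}$ ($O = 5 \frac{-14003 - \frac{2}{2 \left(-1 + 2\right)}}{-154042 - 24616} = 5 \frac{-14003 - \frac{2}{2 \cdot 1}}{-178658} = 5 \left(-14003 - \frac{2}{2}\right) \left(- \frac{1}{178658}\right) = 5 \left(-14003 - 1\right) \left(- \frac{1}{178658}\right) = 5 \left(\left(-14004\right) \left(- \frac{1}{178658}\right)\right) = 5 \cdot \frac{7002}{89329} = \frac{35010}{89329} \approx 0.39192$)
$\left(89388 + 368459\right) \left(-358184 + O\right) = \left(89388 + 368459\right) \left(-358184 + \frac{35010}{89329}\right) = 457847 \left(- \frac{31996183526}{89329}\right) = - \frac{14649356638828522}{89329}$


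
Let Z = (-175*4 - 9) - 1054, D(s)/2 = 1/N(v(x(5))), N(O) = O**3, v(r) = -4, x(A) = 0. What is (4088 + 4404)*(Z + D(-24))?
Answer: -119773291/8 ≈ -1.4972e+7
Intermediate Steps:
D(s) = -1/32 (D(s) = 2/((-4)**3) = 2/(-64) = 2*(-1/64) = -1/32)
Z = -1763 (Z = (-25*28 - 9) - 1054 = (-700 - 9) - 1054 = -709 - 1054 = -1763)
(4088 + 4404)*(Z + D(-24)) = (4088 + 4404)*(-1763 - 1/32) = 8492*(-56417/32) = -119773291/8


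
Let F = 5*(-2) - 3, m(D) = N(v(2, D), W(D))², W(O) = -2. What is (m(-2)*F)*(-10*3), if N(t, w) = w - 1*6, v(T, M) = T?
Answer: 24960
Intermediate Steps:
N(t, w) = -6 + w (N(t, w) = w - 6 = -6 + w)
m(D) = 64 (m(D) = (-6 - 2)² = (-8)² = 64)
F = -13 (F = -10 - 3 = -13)
(m(-2)*F)*(-10*3) = (64*(-13))*(-10*3) = -832*(-30) = 24960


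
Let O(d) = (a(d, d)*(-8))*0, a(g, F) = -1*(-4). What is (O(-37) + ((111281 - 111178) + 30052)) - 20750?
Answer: 9405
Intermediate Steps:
a(g, F) = 4
O(d) = 0 (O(d) = (4*(-8))*0 = -32*0 = 0)
(O(-37) + ((111281 - 111178) + 30052)) - 20750 = (0 + ((111281 - 111178) + 30052)) - 20750 = (0 + (103 + 30052)) - 20750 = (0 + 30155) - 20750 = 30155 - 20750 = 9405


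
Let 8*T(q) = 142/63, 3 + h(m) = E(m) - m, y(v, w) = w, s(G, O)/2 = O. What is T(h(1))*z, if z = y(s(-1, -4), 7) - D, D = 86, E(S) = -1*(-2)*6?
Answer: -5609/252 ≈ -22.258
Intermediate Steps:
s(G, O) = 2*O
E(S) = 12 (E(S) = 2*6 = 12)
h(m) = 9 - m (h(m) = -3 + (12 - m) = 9 - m)
T(q) = 71/252 (T(q) = (142/63)/8 = (142*(1/63))/8 = (⅛)*(142/63) = 71/252)
z = -79 (z = 7 - 1*86 = 7 - 86 = -79)
T(h(1))*z = (71/252)*(-79) = -5609/252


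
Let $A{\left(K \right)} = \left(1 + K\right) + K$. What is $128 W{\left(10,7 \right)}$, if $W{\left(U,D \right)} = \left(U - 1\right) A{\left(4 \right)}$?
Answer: $10368$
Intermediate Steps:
$A{\left(K \right)} = 1 + 2 K$
$W{\left(U,D \right)} = -9 + 9 U$ ($W{\left(U,D \right)} = \left(U - 1\right) \left(1 + 2 \cdot 4\right) = \left(-1 + U\right) \left(1 + 8\right) = \left(-1 + U\right) 9 = -9 + 9 U$)
$128 W{\left(10,7 \right)} = 128 \left(-9 + 9 \cdot 10\right) = 128 \left(-9 + 90\right) = 128 \cdot 81 = 10368$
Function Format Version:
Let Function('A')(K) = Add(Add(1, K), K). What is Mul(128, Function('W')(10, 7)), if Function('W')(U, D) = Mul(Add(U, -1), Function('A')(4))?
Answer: 10368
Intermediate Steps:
Function('A')(K) = Add(1, Mul(2, K))
Function('W')(U, D) = Add(-9, Mul(9, U)) (Function('W')(U, D) = Mul(Add(U, -1), Add(1, Mul(2, 4))) = Mul(Add(-1, U), Add(1, 8)) = Mul(Add(-1, U), 9) = Add(-9, Mul(9, U)))
Mul(128, Function('W')(10, 7)) = Mul(128, Add(-9, Mul(9, 10))) = Mul(128, Add(-9, 90)) = Mul(128, 81) = 10368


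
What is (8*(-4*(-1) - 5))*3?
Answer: -24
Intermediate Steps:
(8*(-4*(-1) - 5))*3 = (8*(4 - 5))*3 = (8*(-1))*3 = -8*3 = -24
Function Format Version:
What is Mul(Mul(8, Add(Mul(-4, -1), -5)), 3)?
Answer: -24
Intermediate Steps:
Mul(Mul(8, Add(Mul(-4, -1), -5)), 3) = Mul(Mul(8, Add(4, -5)), 3) = Mul(Mul(8, -1), 3) = Mul(-8, 3) = -24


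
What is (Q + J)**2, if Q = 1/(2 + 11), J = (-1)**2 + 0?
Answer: 196/169 ≈ 1.1598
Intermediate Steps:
J = 1 (J = 1 + 0 = 1)
Q = 1/13 ≈ 0.076923
(Q + J)**2 = (1/13 + 1)**2 = (14/13)**2 = 196/169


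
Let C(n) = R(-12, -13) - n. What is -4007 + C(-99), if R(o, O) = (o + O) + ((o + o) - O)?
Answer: -3944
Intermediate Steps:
R(o, O) = 3*o (R(o, O) = (O + o) + (2*o - O) = (O + o) + (-O + 2*o) = 3*o)
C(n) = -36 - n (C(n) = 3*(-12) - n = -36 - n)
-4007 + C(-99) = -4007 + (-36 - 1*(-99)) = -4007 + (-36 + 99) = -4007 + 63 = -3944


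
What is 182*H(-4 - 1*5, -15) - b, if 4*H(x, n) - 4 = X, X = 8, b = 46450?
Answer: -45904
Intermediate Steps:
H(x, n) = 3 (H(x, n) = 1 + (¼)*8 = 1 + 2 = 3)
182*H(-4 - 1*5, -15) - b = 182*3 - 1*46450 = 546 - 46450 = -45904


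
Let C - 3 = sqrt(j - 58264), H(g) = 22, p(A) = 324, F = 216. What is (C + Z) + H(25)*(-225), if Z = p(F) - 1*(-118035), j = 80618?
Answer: 113412 + sqrt(22354) ≈ 1.1356e+5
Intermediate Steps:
Z = 118359 (Z = 324 - 1*(-118035) = 324 + 118035 = 118359)
C = 3 + sqrt(22354) (C = 3 + sqrt(80618 - 58264) = 3 + sqrt(22354) ≈ 152.51)
(C + Z) + H(25)*(-225) = ((3 + sqrt(22354)) + 118359) + 22*(-225) = (118362 + sqrt(22354)) - 4950 = 113412 + sqrt(22354)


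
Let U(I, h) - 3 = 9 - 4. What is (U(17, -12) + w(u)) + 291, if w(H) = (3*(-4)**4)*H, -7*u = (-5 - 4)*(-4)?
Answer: -25555/7 ≈ -3650.7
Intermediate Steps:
u = -36/7 (u = -(-5 - 4)*(-4)/7 = -(-9)*(-4)/7 = -1/7*36 = -36/7 ≈ -5.1429)
U(I, h) = 8 (U(I, h) = 3 + (9 - 4) = 3 + 5 = 8)
w(H) = 768*H (w(H) = (3*256)*H = 768*H)
(U(17, -12) + w(u)) + 291 = (8 + 768*(-36/7)) + 291 = (8 - 27648/7) + 291 = -27592/7 + 291 = -25555/7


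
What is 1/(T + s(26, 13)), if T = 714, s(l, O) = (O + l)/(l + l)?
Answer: 4/2859 ≈ 0.0013991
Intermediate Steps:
s(l, O) = (O + l)/(2*l) (s(l, O) = (O + l)/((2*l)) = (O + l)*(1/(2*l)) = (O + l)/(2*l))
1/(T + s(26, 13)) = 1/(714 + (½)*(13 + 26)/26) = 1/(714 + (½)*(1/26)*39) = 1/(714 + ¾) = 1/(2859/4) = 4/2859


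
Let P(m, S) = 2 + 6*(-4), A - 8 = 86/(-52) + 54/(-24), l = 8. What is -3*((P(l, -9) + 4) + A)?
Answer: 2169/52 ≈ 41.712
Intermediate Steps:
A = 213/52 (A = 8 + (86/(-52) + 54/(-24)) = 8 + (86*(-1/52) + 54*(-1/24)) = 8 + (-43/26 - 9/4) = 8 - 203/52 = 213/52 ≈ 4.0962)
P(m, S) = -22 (P(m, S) = 2 - 24 = -22)
-3*((P(l, -9) + 4) + A) = -3*((-22 + 4) + 213/52) = -3*(-18 + 213/52) = -3*(-723/52) = 2169/52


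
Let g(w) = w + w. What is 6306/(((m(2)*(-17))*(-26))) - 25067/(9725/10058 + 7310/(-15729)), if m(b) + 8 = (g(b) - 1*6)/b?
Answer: -24573026352631/492234405 ≈ -49921.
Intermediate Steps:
g(w) = 2*w
m(b) = -8 + (-6 + 2*b)/b (m(b) = -8 + (2*b - 1*6)/b = -8 + (2*b - 6)/b = -8 + (-6 + 2*b)/b)
6306/(((m(2)*(-17))*(-26))) - 25067/(9725/10058 + 7310/(-15729)) = 6306/((((-6 - 6/2)*(-17))*(-26))) - 25067/(9725/10058 + 7310/(-15729)) = 6306/((((-6 - 6*1/2)*(-17))*(-26))) - 25067/(9725*(1/10058) + 7310*(-1/15729)) = 6306/((((-6 - 3)*(-17))*(-26))) - 25067/(9725/10058 - 7310/15729) = 6306/((-9*(-17)*(-26))) - 25067/742435/1478526 = 6306/((153*(-26))) - 25067*1478526/742435 = 6306/(-3978) - 37062211242/742435 = 6306*(-1/3978) - 37062211242/742435 = -1051/663 - 37062211242/742435 = -24573026352631/492234405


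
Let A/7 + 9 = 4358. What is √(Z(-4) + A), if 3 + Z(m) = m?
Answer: 2*√7609 ≈ 174.46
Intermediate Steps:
A = 30443 (A = -63 + 7*4358 = -63 + 30506 = 30443)
Z(m) = -3 + m
√(Z(-4) + A) = √((-3 - 4) + 30443) = √(-7 + 30443) = √30436 = 2*√7609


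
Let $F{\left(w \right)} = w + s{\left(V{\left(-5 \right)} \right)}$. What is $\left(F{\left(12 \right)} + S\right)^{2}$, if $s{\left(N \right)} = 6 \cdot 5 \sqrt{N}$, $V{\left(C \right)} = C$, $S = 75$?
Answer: $3069 + 5220 i \sqrt{5} \approx 3069.0 + 11672.0 i$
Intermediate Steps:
$s{\left(N \right)} = 30 \sqrt{N}$
$F{\left(w \right)} = w + 30 i \sqrt{5}$ ($F{\left(w \right)} = w + 30 \sqrt{-5} = w + 30 i \sqrt{5}$)
$\left(F{\left(12 \right)} + S\right)^{2} = \left(\left(12 + 30 i \sqrt{5}\right) + 75\right)^{2} = \left(87 + 30 i \sqrt{5}\right)^{2}$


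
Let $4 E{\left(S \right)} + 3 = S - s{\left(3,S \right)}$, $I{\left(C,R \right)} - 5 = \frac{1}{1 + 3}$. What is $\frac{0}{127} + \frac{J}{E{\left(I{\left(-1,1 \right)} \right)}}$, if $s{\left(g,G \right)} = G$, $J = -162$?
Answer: $216$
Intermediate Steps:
$I{\left(C,R \right)} = \frac{21}{4}$ ($I{\left(C,R \right)} = 5 + \frac{1}{1 + 3} = 5 + \frac{1}{4} = \frac{21}{4}$)
$E{\left(S \right)} = - \frac{3}{4}$ ($E{\left(S \right)} = - \frac{3}{4} + \frac{S - S}{4} = - \frac{3}{4} + \frac{1}{4} \cdot 0 = - \frac{3}{4} + 0 = - \frac{3}{4}$)
$\frac{0}{127} + \frac{J}{E{\left(I{\left(-1,1 \right)} \right)}} = \frac{0}{127} - \frac{162}{- \frac{3}{4}} = 0 \cdot \frac{1}{127} - -216 = 0 + 216 = 216$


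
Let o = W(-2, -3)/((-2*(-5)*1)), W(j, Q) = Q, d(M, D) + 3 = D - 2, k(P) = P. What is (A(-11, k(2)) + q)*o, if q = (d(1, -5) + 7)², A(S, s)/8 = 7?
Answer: -39/2 ≈ -19.500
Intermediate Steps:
d(M, D) = -5 + D (d(M, D) = -3 + (D - 2) = -3 + (-2 + D) = -5 + D)
A(S, s) = 56 (A(S, s) = 8*7 = 56)
q = 9 (q = ((-5 - 5) + 7)² = (-10 + 7)² = (-3)² = 9)
o = -3/10 (o = -3/(-2*(-5)*1) = -3/(10*1) = -3/10 ≈ -0.30000)
(A(-11, k(2)) + q)*o = (56 + 9)*(-3/10) = 65*(-3/10) = -39/2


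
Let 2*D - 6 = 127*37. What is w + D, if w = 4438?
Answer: 13581/2 ≈ 6790.5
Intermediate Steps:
D = 4705/2 (D = 3 + (127*37)/2 = 3 + (½)*4699 = 3 + 4699/2 = 4705/2 ≈ 2352.5)
w + D = 4438 + 4705/2 = 13581/2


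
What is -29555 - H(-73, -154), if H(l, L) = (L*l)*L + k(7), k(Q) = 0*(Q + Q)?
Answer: 1701713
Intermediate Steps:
k(Q) = 0 (k(Q) = 0*(2*Q) = 0)
H(l, L) = l*L² (H(l, L) = (L*l)*L + 0 = l*L² + 0 = l*L²)
-29555 - H(-73, -154) = -29555 - (-73)*(-154)² = -29555 - (-73)*23716 = -29555 - 1*(-1731268) = -29555 + 1731268 = 1701713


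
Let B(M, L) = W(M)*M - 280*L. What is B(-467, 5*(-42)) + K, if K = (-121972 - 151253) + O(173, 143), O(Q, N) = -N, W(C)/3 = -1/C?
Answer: -214571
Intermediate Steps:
W(C) = -3/C (W(C) = 3*(-1/C) = -3/C)
B(M, L) = -3 - 280*L (B(M, L) = (-3/M)*M - 280*L = -3 - 280*L)
K = -273368 (K = (-121972 - 151253) - 1*143 = -273225 - 143 = -273368)
B(-467, 5*(-42)) + K = (-3 - 1400*(-42)) - 273368 = (-3 - 280*(-210)) - 273368 = (-3 + 58800) - 273368 = 58797 - 273368 = -214571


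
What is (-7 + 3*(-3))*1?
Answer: -16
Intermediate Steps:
(-7 + 3*(-3))*1 = (-7 - 9)*1 = -16*1 = -16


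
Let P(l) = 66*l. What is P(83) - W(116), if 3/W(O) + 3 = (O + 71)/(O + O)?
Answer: 2788998/509 ≈ 5479.4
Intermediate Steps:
W(O) = 3/(-3 + (71 + O)/(2*O)) (W(O) = 3/(-3 + (O + 71)/(O + O)) = 3/(-3 + (71 + O)/((2*O))) = 3/(-3 + (71 + O)*(1/(2*O))) = 3/(-3 + (71 + O)/(2*O)))
P(83) - W(116) = 66*83 - (-6)*116/(-71 + 5*116) = 5478 - (-6)*116/(-71 + 580) = 5478 - (-6)*116/509 = 5478 - 1*(-696/509) = 5478 + 696/509 = 2788998/509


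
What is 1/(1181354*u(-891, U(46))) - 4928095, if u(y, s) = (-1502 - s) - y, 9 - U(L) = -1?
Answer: -3615353163931231/733620834 ≈ -4.9281e+6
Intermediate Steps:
U(L) = 10 (U(L) = 9 - 1*(-1) = 9 + 1 = 10)
u(y, s) = -1502 - s - y
1/(1181354*u(-891, U(46))) - 4928095 = 1/(1181354*(-1502 - 1*10 - 1*(-891))) - 4928095 = 1/(1181354*(-1502 - 10 + 891)) - 4928095 = (1/1181354)/(-621) - 4928095 = (1/1181354)*(-1/621) - 4928095 = -1/733620834 - 4928095 = -3615353163931231/733620834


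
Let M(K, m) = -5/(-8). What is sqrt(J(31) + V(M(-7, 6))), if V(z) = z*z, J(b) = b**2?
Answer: sqrt(61529)/8 ≈ 31.006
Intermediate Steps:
M(K, m) = 5/8 (M(K, m) = -5*(-1/8) = 5/8)
V(z) = z**2
sqrt(J(31) + V(M(-7, 6))) = sqrt(31**2 + (5/8)**2) = sqrt(961 + 25/64) = sqrt(61529/64) = sqrt(61529)/8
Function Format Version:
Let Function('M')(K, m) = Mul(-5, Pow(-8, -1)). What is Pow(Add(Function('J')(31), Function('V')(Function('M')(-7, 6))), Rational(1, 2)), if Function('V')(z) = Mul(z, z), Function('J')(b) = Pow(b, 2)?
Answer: Mul(Rational(1, 8), Pow(61529, Rational(1, 2))) ≈ 31.006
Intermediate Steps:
Function('M')(K, m) = Rational(5, 8) (Function('M')(K, m) = Mul(-5, Rational(-1, 8)) = Rational(5, 8))
Function('V')(z) = Pow(z, 2)
Pow(Add(Function('J')(31), Function('V')(Function('M')(-7, 6))), Rational(1, 2)) = Pow(Add(Pow(31, 2), Pow(Rational(5, 8), 2)), Rational(1, 2)) = Pow(Add(961, Rational(25, 64)), Rational(1, 2)) = Pow(Rational(61529, 64), Rational(1, 2)) = Mul(Rational(1, 8), Pow(61529, Rational(1, 2)))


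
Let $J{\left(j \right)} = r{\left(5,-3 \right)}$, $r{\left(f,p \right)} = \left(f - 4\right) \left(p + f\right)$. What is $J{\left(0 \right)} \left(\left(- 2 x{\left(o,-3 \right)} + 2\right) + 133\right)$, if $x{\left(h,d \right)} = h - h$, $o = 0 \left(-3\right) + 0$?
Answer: $270$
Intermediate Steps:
$r{\left(f,p \right)} = \left(-4 + f\right) \left(f + p\right)$
$J{\left(j \right)} = 2$ ($J{\left(j \right)} = 5^{2} - 20 - -12 + 5 \left(-3\right) = 25 - 20 + 12 - 15 = 2$)
$o = 0$ ($o = 0 + 0 = 0$)
$x{\left(h,d \right)} = 0$
$J{\left(0 \right)} \left(\left(- 2 x{\left(o,-3 \right)} + 2\right) + 133\right) = 2 \left(\left(\left(-2\right) 0 + 2\right) + 133\right) = 2 \left(\left(0 + 2\right) + 133\right) = 2 \left(2 + 133\right) = 2 \cdot 135 = 270$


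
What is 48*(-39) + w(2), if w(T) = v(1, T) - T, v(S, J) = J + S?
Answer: -1871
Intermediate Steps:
w(T) = 1 (w(T) = (T + 1) - T = (1 + T) - T = 1)
48*(-39) + w(2) = 48*(-39) + 1 = -1872 + 1 = -1871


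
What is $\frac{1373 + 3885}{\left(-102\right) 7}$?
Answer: $- \frac{2629}{357} \approx -7.3641$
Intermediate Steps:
$\frac{1373 + 3885}{\left(-102\right) 7} = \frac{5258}{-714} = 5258 \left(- \frac{1}{714}\right) = - \frac{2629}{357}$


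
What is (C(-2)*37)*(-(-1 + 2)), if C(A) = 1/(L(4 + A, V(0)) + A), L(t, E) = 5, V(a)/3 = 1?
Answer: -37/3 ≈ -12.333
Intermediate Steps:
V(a) = 3 (V(a) = 3*1 = 3)
C(A) = 1/(5 + A)
(C(-2)*37)*(-(-1 + 2)) = (37/(5 - 2))*(-(-1 + 2)) = (37/3)*(-1*1) = ((1/3)*37)*(-1) = (37/3)*(-1) = -37/3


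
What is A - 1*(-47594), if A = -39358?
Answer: 8236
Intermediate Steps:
A - 1*(-47594) = -39358 - 1*(-47594) = -39358 + 47594 = 8236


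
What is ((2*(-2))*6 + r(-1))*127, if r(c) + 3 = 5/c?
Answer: -4064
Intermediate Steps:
r(c) = -3 + 5/c
((2*(-2))*6 + r(-1))*127 = ((2*(-2))*6 + (-3 + 5/(-1)))*127 = (-4*6 + (-3 + 5*(-1)))*127 = (-24 + (-3 - 5))*127 = (-24 - 8)*127 = -32*127 = -4064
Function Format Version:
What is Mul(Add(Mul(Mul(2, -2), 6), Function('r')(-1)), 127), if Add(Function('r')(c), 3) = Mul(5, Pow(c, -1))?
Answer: -4064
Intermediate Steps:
Function('r')(c) = Add(-3, Mul(5, Pow(c, -1)))
Mul(Add(Mul(Mul(2, -2), 6), Function('r')(-1)), 127) = Mul(Add(Mul(Mul(2, -2), 6), Add(-3, Mul(5, Pow(-1, -1)))), 127) = Mul(Add(Mul(-4, 6), Add(-3, Mul(5, -1))), 127) = Mul(Add(-24, Add(-3, -5)), 127) = Mul(Add(-24, -8), 127) = Mul(-32, 127) = -4064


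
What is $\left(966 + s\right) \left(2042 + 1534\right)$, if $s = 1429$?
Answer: $8564520$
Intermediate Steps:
$\left(966 + s\right) \left(2042 + 1534\right) = \left(966 + 1429\right) \left(2042 + 1534\right) = 2395 \cdot 3576 = 8564520$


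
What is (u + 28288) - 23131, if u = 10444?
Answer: 15601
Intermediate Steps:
(u + 28288) - 23131 = (10444 + 28288) - 23131 = 38732 - 23131 = 15601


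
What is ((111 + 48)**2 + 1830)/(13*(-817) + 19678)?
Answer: 9037/3019 ≈ 2.9934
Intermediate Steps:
((111 + 48)**2 + 1830)/(13*(-817) + 19678) = (159**2 + 1830)/(-10621 + 19678) = (25281 + 1830)/9057 = 27111*(1/9057) = 9037/3019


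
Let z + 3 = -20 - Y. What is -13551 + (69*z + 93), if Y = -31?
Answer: -12906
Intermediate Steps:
z = 8 (z = -3 + (-20 - 1*(-31)) = -3 + (-20 + 31) = -3 + 11 = 8)
-13551 + (69*z + 93) = -13551 + (69*8 + 93) = -13551 + (552 + 93) = -13551 + 645 = -12906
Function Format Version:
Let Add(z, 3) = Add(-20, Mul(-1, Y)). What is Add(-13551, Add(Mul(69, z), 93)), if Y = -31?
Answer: -12906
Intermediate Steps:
z = 8 (z = Add(-3, Add(-20, Mul(-1, -31))) = Add(-3, Add(-20, 31)) = Add(-3, 11) = 8)
Add(-13551, Add(Mul(69, z), 93)) = Add(-13551, Add(Mul(69, 8), 93)) = Add(-13551, Add(552, 93)) = Add(-13551, 645) = -12906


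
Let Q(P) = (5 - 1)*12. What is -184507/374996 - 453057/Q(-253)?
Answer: -14158618259/1499984 ≈ -9439.2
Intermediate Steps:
Q(P) = 48 (Q(P) = 4*12 = 48)
-184507/374996 - 453057/Q(-253) = -184507/374996 - 453057/48 = -184507*1/374996 - 453057*1/48 = -184507/374996 - 151019/16 = -14158618259/1499984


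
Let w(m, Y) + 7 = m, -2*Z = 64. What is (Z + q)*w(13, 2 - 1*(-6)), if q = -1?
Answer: -198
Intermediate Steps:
Z = -32 (Z = -½*64 = -32)
w(m, Y) = -7 + m
(Z + q)*w(13, 2 - 1*(-6)) = (-32 - 1)*(-7 + 13) = -33*6 = -198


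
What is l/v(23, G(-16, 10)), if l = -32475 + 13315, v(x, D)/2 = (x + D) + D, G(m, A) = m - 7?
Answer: 9580/23 ≈ 416.52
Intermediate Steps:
G(m, A) = -7 + m
v(x, D) = 2*x + 4*D (v(x, D) = 2*((x + D) + D) = 2*((D + x) + D) = 2*(x + 2*D) = 2*x + 4*D)
l = -19160
l/v(23, G(-16, 10)) = -19160/(2*23 + 4*(-7 - 16)) = -19160/(46 + 4*(-23)) = -19160/(46 - 92) = -19160/(-46) = -19160*(-1/46) = 9580/23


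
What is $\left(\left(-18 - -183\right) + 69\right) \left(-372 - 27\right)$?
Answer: $-93366$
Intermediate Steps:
$\left(\left(-18 - -183\right) + 69\right) \left(-372 - 27\right) = \left(\left(-18 + 183\right) + 69\right) \left(-399\right) = \left(165 + 69\right) \left(-399\right) = 234 \left(-399\right) = -93366$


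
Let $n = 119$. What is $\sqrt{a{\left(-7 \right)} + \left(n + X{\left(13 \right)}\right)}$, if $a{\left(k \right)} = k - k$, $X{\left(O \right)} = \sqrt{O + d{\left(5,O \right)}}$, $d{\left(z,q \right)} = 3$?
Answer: $\sqrt{123} \approx 11.091$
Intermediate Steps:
$X{\left(O \right)} = \sqrt{3 + O}$ ($X{\left(O \right)} = \sqrt{O + 3} = \sqrt{3 + O}$)
$a{\left(k \right)} = 0$
$\sqrt{a{\left(-7 \right)} + \left(n + X{\left(13 \right)}\right)} = \sqrt{0 + \left(119 + \sqrt{3 + 13}\right)} = \sqrt{0 + \left(119 + \sqrt{16}\right)} = \sqrt{0 + \left(119 + 4\right)} = \sqrt{0 + 123} = \sqrt{123}$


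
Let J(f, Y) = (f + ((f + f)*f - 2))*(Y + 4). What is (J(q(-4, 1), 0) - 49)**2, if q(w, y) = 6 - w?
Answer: 613089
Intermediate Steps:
J(f, Y) = (4 + Y)*(-2 + f + 2*f**2) (J(f, Y) = (f + ((2*f)*f - 2))*(4 + Y) = (f + (2*f**2 - 2))*(4 + Y) = (f + (-2 + 2*f**2))*(4 + Y) = (-2 + f + 2*f**2)*(4 + Y) = (4 + Y)*(-2 + f + 2*f**2))
(J(q(-4, 1), 0) - 49)**2 = ((-8 - 2*0 + 4*(6 - 1*(-4)) + 8*(6 - 1*(-4))**2 + 0*(6 - 1*(-4)) + 2*0*(6 - 1*(-4))**2) - 49)**2 = ((-8 + 0 + 4*(6 + 4) + 8*(6 + 4)**2 + 0*(6 + 4) + 2*0*(6 + 4)**2) - 49)**2 = ((-8 + 0 + 4*10 + 8*10**2 + 0*10 + 2*0*10**2) - 49)**2 = ((-8 + 0 + 40 + 8*100 + 0 + 2*0*100) - 49)**2 = ((-8 + 0 + 40 + 800 + 0 + 0) - 49)**2 = (832 - 49)**2 = 783**2 = 613089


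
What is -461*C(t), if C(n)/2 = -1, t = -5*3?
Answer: 922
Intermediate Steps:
t = -15
C(n) = -2 (C(n) = 2*(-1) = -2)
-461*C(t) = -461*(-2) = 922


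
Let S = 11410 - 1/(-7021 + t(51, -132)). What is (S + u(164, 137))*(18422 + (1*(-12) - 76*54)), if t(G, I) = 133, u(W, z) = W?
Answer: 570249413089/3444 ≈ 1.6558e+8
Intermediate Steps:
S = 78592081/6888 (S = 11410 - 1/(-7021 + 133) = 11410 - 1/(-6888) = 11410 - 1*(-1/6888) = 11410 + 1/6888 = 78592081/6888 ≈ 11410.)
(S + u(164, 137))*(18422 + (1*(-12) - 76*54)) = (78592081/6888 + 164)*(18422 + (1*(-12) - 76*54)) = 79721713*(18422 + (-12 - 4104))/6888 = 79721713*(18422 - 4116)/6888 = (79721713/6888)*14306 = 570249413089/3444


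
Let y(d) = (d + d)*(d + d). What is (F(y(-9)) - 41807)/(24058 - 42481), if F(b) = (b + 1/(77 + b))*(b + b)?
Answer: -67426793/7387623 ≈ -9.1270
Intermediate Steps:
y(d) = 4*d² (y(d) = (2*d)*(2*d) = 4*d²)
F(b) = 2*b*(b + 1/(77 + b)) (F(b) = (b + 1/(77 + b))*(2*b) = 2*b*(b + 1/(77 + b)))
(F(y(-9)) - 41807)/(24058 - 42481) = (2*(4*(-9)²)*(1 + (4*(-9)²)² + 77*(4*(-9)²))/(77 + 4*(-9)²) - 41807)/(24058 - 42481) = (2*(4*81)*(1 + (4*81)² + 77*(4*81))/(77 + 4*81) - 41807)/(-18423) = (2*324*(1 + 324² + 77*324)/(77 + 324) - 41807)*(-1/18423) = (2*324*(1 + 104976 + 24948)/401 - 41807)*(-1/18423) = (2*324*(1/401)*129925 - 41807)*(-1/18423) = (84191400/401 - 41807)*(-1/18423) = (67426793/401)*(-1/18423) = -67426793/7387623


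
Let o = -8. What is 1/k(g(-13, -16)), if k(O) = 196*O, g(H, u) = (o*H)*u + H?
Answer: -1/328692 ≈ -3.0424e-6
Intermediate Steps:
g(H, u) = H - 8*H*u (g(H, u) = (-8*H)*u + H = -8*H*u + H = H - 8*H*u)
1/k(g(-13, -16)) = 1/(196*(-13*(1 - 8*(-16)))) = 1/(196*(-13*(1 + 128))) = 1/(196*(-13*129)) = 1/(196*(-1677)) = 1/(-328692) = -1/328692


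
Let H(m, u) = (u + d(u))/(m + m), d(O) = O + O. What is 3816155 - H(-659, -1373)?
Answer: 5029688171/1318 ≈ 3.8162e+6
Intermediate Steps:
d(O) = 2*O
H(m, u) = 3*u/(2*m) (H(m, u) = (u + 2*u)/(m + m) = (3*u)/((2*m)) = (3*u)*(1/(2*m)) = 3*u/(2*m))
3816155 - H(-659, -1373) = 3816155 - 3*(-1373)/(2*(-659)) = 3816155 - 3*(-1373)*(-1)/(2*659) = 3816155 - 1*4119/1318 = 3816155 - 4119/1318 = 5029688171/1318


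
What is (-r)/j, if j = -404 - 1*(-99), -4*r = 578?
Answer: -289/610 ≈ -0.47377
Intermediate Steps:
r = -289/2 (r = -¼*578 = -289/2 ≈ -144.50)
j = -305 (j = -404 + 99 = -305)
(-r)/j = -1*(-289/2)/(-305) = (289/2)*(-1/305) = -289/610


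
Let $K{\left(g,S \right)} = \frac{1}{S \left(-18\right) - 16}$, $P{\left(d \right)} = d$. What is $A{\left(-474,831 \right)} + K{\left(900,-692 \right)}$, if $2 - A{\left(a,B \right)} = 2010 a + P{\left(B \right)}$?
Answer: $\frac{11841772841}{12440} \approx 9.5191 \cdot 10^{5}$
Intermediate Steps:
$K{\left(g,S \right)} = \frac{1}{-16 - 18 S}$ ($K{\left(g,S \right)} = \frac{1}{- 18 S - 16} = \frac{1}{-16 - 18 S}$)
$A{\left(a,B \right)} = 2 - B - 2010 a$ ($A{\left(a,B \right)} = 2 - \left(2010 a + B\right) = 2 - \left(B + 2010 a\right) = 2 - B - 2010 a$)
$A{\left(-474,831 \right)} + K{\left(900,-692 \right)} = \left(2 - 831 - -952740\right) - \frac{1}{16 + 18 \left(-692\right)} = \left(2 - 831 + 952740\right) - \frac{1}{16 - 12456} = 951911 - \frac{1}{-12440} = 951911 - - \frac{1}{12440} = 951911 + \frac{1}{12440} = \frac{11841772841}{12440}$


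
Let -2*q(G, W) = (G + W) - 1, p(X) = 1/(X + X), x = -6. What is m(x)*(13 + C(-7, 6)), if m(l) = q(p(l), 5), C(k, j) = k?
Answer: -47/4 ≈ -11.750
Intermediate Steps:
p(X) = 1/(2*X)
q(G, W) = ½ - G/2 - W/2 (q(G, W) = -((G + W) - 1)/2 = -(-1 + G + W)/2 = ½ - G/2 - W/2)
m(l) = -2 - 1/(4*l) (m(l) = ½ - 1/(4*l) - ½*5 = ½ - 1/(4*l) - 5/2 = -2 - 1/(4*l))
m(x)*(13 + C(-7, 6)) = (-2 - ¼/(-6))*(13 - 7) = (-2 - ¼*(-⅙))*6 = (-2 + 1/24)*6 = -47/24*6 = -47/4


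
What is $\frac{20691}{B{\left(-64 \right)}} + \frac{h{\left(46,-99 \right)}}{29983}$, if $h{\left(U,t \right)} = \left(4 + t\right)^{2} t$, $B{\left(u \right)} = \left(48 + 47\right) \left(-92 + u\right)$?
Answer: $- \frac{243187329}{7795580} \approx -31.196$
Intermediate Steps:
$B{\left(u \right)} = -8740 + 95 u$ ($B{\left(u \right)} = 95 \left(-92 + u\right) = -8740 + 95 u$)
$h{\left(U,t \right)} = t \left(4 + t\right)^{2}$
$\frac{20691}{B{\left(-64 \right)}} + \frac{h{\left(46,-99 \right)}}{29983} = \frac{20691}{-8740 + 95 \left(-64\right)} + \frac{\left(-99\right) \left(4 - 99\right)^{2}}{29983} = \frac{20691}{-8740 - 6080} + - 99 \left(-95\right)^{2} \cdot \frac{1}{29983} = \frac{20691}{-14820} + \left(-99\right) 9025 \cdot \frac{1}{29983} = 20691 \left(- \frac{1}{14820}\right) - \frac{893475}{29983} = - \frac{363}{260} - \frac{893475}{29983} = - \frac{243187329}{7795580}$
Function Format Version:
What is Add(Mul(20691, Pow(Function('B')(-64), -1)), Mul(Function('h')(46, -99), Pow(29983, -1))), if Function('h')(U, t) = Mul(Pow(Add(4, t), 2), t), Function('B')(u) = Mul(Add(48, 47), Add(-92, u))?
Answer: Rational(-243187329, 7795580) ≈ -31.196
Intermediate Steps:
Function('B')(u) = Add(-8740, Mul(95, u)) (Function('B')(u) = Mul(95, Add(-92, u)) = Add(-8740, Mul(95, u)))
Function('h')(U, t) = Mul(t, Pow(Add(4, t), 2))
Add(Mul(20691, Pow(Function('B')(-64), -1)), Mul(Function('h')(46, -99), Pow(29983, -1))) = Add(Mul(20691, Pow(Add(-8740, Mul(95, -64)), -1)), Mul(Mul(-99, Pow(Add(4, -99), 2)), Pow(29983, -1))) = Add(Mul(20691, Pow(Add(-8740, -6080), -1)), Mul(Mul(-99, Pow(-95, 2)), Rational(1, 29983))) = Add(Mul(20691, Pow(-14820, -1)), Mul(Mul(-99, 9025), Rational(1, 29983))) = Add(Mul(20691, Rational(-1, 14820)), Mul(-893475, Rational(1, 29983))) = Add(Rational(-363, 260), Rational(-893475, 29983)) = Rational(-243187329, 7795580)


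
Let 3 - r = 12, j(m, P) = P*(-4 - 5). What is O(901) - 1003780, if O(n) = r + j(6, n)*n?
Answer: -8309998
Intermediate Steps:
j(m, P) = -9*P (j(m, P) = P*(-9) = -9*P)
r = -9 (r = 3 - 1*12 = 3 - 12 = -9)
O(n) = -9 - 9*n² (O(n) = -9 + (-9*n)*n = -9 - 9*n²)
O(901) - 1003780 = (-9 - 9*901²) - 1003780 = (-9 - 9*811801) - 1003780 = (-9 - 7306209) - 1003780 = -7306218 - 1003780 = -8309998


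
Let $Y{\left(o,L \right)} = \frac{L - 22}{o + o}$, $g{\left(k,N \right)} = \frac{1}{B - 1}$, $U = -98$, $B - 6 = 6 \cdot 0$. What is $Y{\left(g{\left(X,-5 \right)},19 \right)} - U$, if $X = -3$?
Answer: $\frac{181}{2} \approx 90.5$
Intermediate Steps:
$B = 6$ ($B = 6 + 6 \cdot 0 = 6 + 0 = 6$)
$g{\left(k,N \right)} = \frac{1}{5}$ ($g{\left(k,N \right)} = \frac{1}{6 - 1} = \frac{1}{5}$)
$Y{\left(o,L \right)} = \frac{-22 + L}{2 o}$
$Y{\left(g{\left(X,-5 \right)},19 \right)} - U = \frac{\frac{1}{\frac{1}{5}} \left(-22 + 19\right)}{2} - -98 = \frac{1}{2} \cdot 5 \left(-3\right) + 98 = - \frac{15}{2} + 98 = \frac{181}{2}$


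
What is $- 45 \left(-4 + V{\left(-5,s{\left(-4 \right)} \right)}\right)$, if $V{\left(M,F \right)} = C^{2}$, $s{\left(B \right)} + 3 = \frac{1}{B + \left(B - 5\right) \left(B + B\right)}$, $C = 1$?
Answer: $135$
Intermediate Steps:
$s{\left(B \right)} = -3 + \frac{1}{B + 2 B \left(-5 + B\right)}$ ($s{\left(B \right)} = -3 + \frac{1}{B + \left(B - 5\right) \left(B + B\right)} = -3 + \frac{1}{B + \left(-5 + B\right) 2 B} = -3 + \frac{1}{B + 2 B \left(-5 + B\right)}$)
$V{\left(M,F \right)} = 1$ ($V{\left(M,F \right)} = 1^{2} = 1$)
$- 45 \left(-4 + V{\left(-5,s{\left(-4 \right)} \right)}\right) = - 45 \left(-4 + 1\right) = \left(-45\right) \left(-3\right) = 135$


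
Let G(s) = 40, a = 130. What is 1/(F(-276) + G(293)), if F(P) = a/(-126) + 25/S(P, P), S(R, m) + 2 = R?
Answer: 17514/680915 ≈ 0.025721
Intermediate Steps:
S(R, m) = -2 + R
F(P) = -65/63 + 25/(-2 + P) (F(P) = 130/(-126) + 25/(-2 + P) = 130*(-1/126) + 25/(-2 + P) = -65/63 + 25/(-2 + P))
1/(F(-276) + G(293)) = 1/(5*(341 - 13*(-276))/(63*(-2 - 276)) + 40) = 1/((5/63)*(341 + 3588)/(-278) + 40) = 1/((5/63)*(-1/278)*3929 + 40) = 1/(-19645/17514 + 40) = 1/(680915/17514) = 17514/680915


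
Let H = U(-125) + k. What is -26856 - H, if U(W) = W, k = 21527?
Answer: -48258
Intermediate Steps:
H = 21402 (H = -125 + 21527 = 21402)
-26856 - H = -26856 - 1*21402 = -26856 - 21402 = -48258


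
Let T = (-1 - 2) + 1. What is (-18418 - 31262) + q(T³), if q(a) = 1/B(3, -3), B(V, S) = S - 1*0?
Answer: -149041/3 ≈ -49680.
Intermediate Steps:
T = -2 (T = -3 + 1 = -2)
B(V, S) = S (B(V, S) = S + 0 = S)
q(a) = -⅓ (q(a) = 1/(-3) = -⅓)
(-18418 - 31262) + q(T³) = (-18418 - 31262) - ⅓ = -49680 - ⅓ = -149041/3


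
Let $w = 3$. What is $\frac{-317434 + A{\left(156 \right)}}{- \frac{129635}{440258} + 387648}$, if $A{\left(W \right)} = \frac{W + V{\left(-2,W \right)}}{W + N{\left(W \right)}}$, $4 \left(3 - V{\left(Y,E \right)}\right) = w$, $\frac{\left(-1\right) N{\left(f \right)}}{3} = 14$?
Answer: $- \frac{10621170758653}{12970540269724} \approx -0.81887$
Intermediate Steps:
$N{\left(f \right)} = -42$ ($N{\left(f \right)} = \left(-3\right) 14 = -42$)
$V{\left(Y,E \right)} = \frac{9}{4}$ ($V{\left(Y,E \right)} = 3 - \frac{3}{4} = \frac{9}{4}$)
$A{\left(W \right)} = \frac{\frac{9}{4} + W}{-42 + W}$ ($A{\left(W \right)} = \frac{W + \frac{9}{4}}{W - 42} = \frac{\frac{9}{4} + W}{-42 + W}$)
$\frac{-317434 + A{\left(156 \right)}}{- \frac{129635}{440258} + 387648} = \frac{-317434 + \frac{\frac{9}{4} + 156}{-42 + 156}}{- \frac{129635}{440258} + 387648} = \frac{-317434 + \frac{1}{114} \cdot \frac{633}{4}}{\left(-129635\right) \frac{1}{440258} + 387648} = \frac{-317434 + \frac{1}{114} \cdot \frac{633}{4}}{- \frac{129635}{440258} + 387648} = \frac{-317434 + \frac{211}{152}}{\frac{170665003549}{440258}} = \left(- \frac{48249757}{152}\right) \frac{440258}{170665003549} = - \frac{10621170758653}{12970540269724}$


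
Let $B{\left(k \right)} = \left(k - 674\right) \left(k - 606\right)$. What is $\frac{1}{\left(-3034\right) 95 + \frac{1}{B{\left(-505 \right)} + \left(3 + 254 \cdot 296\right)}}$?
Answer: $- \frac{1385056}{399214690879} \approx -3.4695 \cdot 10^{-6}$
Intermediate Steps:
$B{\left(k \right)} = \left(-674 + k\right) \left(-606 + k\right)$
$\frac{1}{\left(-3034\right) 95 + \frac{1}{B{\left(-505 \right)} + \left(3 + 254 \cdot 296\right)}} = \frac{1}{\left(-3034\right) 95 + \frac{1}{\left(408444 + \left(-505\right)^{2} - -646400\right) + \left(3 + 254 \cdot 296\right)}} = \frac{1}{-288230 + \frac{1}{\left(408444 + 255025 + 646400\right) + \left(3 + 75184\right)}} = \frac{1}{-288230 + \frac{1}{1309869 + 75187}} = \frac{1}{-288230 + \frac{1}{1385056}} = \frac{1}{- \frac{399214690879}{1385056}} = - \frac{1385056}{399214690879}$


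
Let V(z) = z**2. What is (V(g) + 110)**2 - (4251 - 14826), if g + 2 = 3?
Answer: 22896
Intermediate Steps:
g = 1 (g = -2 + 3 = 1)
(V(g) + 110)**2 - (4251 - 14826) = (1**2 + 110)**2 - (4251 - 14826) = (1 + 110)**2 - 1*(-10575) = 111**2 + 10575 = 12321 + 10575 = 22896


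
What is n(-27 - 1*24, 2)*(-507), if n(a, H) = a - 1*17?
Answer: 34476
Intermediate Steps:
n(a, H) = -17 + a (n(a, H) = a - 17 = -17 + a)
n(-27 - 1*24, 2)*(-507) = (-17 + (-27 - 1*24))*(-507) = (-17 + (-27 - 24))*(-507) = (-17 - 51)*(-507) = -68*(-507) = 34476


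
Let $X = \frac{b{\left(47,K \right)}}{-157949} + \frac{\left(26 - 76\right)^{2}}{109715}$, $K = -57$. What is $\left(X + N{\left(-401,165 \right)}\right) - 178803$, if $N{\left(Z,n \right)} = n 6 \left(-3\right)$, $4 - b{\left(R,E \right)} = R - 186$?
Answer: $- \frac{57272945784860}{315079537} \approx -1.8177 \cdot 10^{5}$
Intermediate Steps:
$b{\left(R,E \right)} = 190 - R$ ($b{\left(R,E \right)} = 4 - \left(R - 186\right) = 4 - \left(-186 + R\right) = 190 - R$)
$N{\left(Z,n \right)} = - 18 n$ ($N{\left(Z,n \right)} = 6 n \left(-3\right) = - 18 n$)
$X = \frac{6894241}{315079537}$ ($X = \frac{190 - 47}{-157949} + \frac{\left(26 - 76\right)^{2}}{109715} = \left(190 - 47\right) \left(- \frac{1}{157949}\right) + \left(-50\right)^{2} \cdot \frac{1}{109715} = 143 \left(- \frac{1}{157949}\right) + 2500 \cdot \frac{1}{109715} = - \frac{13}{14359} + \frac{500}{21943} = \frac{6894241}{315079537} \approx 0.021881$)
$\left(X + N{\left(-401,165 \right)}\right) - 178803 = \left(\frac{6894241}{315079537} - 2970\right) - 178803 = - \frac{935779330649}{315079537} - 178803 = - \frac{57272945784860}{315079537}$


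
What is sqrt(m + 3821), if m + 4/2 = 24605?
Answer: 2*sqrt(7106) ≈ 168.59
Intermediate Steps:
m = 24603 (m = -2 + 24605 = 24603)
sqrt(m + 3821) = sqrt(24603 + 3821) = sqrt(28424) = 2*sqrt(7106)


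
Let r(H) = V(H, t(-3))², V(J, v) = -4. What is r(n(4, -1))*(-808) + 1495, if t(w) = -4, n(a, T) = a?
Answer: -11433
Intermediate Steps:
r(H) = 16 (r(H) = (-4)² = 16)
r(n(4, -1))*(-808) + 1495 = 16*(-808) + 1495 = -12928 + 1495 = -11433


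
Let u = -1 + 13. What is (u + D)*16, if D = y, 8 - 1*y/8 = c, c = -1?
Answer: 1344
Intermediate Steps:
y = 72 (y = 64 - 8*(-1) = 64 + 8 = 72)
u = 12
D = 72
(u + D)*16 = (12 + 72)*16 = 84*16 = 1344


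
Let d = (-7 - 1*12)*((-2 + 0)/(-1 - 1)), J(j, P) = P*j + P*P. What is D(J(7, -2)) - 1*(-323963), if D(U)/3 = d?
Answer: 323906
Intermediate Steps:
J(j, P) = P**2 + P*j (J(j, P) = P*j + P**2 = P**2 + P*j)
d = -19 (d = (-7 - 12)*(-2/(-2)) = -(-38)*(-1)/2 = -19*1 = -19)
D(U) = -57 (D(U) = 3*(-19) = -57)
D(J(7, -2)) - 1*(-323963) = -57 - 1*(-323963) = -57 + 323963 = 323906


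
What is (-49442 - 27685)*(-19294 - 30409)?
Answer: 3833443281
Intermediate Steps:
(-49442 - 27685)*(-19294 - 30409) = -77127*(-49703) = 3833443281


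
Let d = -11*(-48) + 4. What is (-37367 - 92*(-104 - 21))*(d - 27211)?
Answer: 690105693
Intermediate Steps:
d = 532 (d = 528 + 4 = 532)
(-37367 - 92*(-104 - 21))*(d - 27211) = (-37367 - 92*(-104 - 21))*(532 - 27211) = (-37367 - 92*(-125))*(-26679) = (-37367 + 11500)*(-26679) = -25867*(-26679) = 690105693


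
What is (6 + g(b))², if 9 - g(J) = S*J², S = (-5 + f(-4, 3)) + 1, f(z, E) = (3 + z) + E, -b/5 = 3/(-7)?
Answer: 1404225/2401 ≈ 584.85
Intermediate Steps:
b = 15/7 (b = -15/(-7) = -15*(-1)/7 = -5*(-3/7) = 15/7 ≈ 2.1429)
f(z, E) = 3 + E + z
S = -2 (S = (-5 + (3 + 3 - 4)) + 1 = (-5 + 2) + 1 = -3 + 1 = -2)
g(J) = 9 + 2*J² (g(J) = 9 - (-2)*J² = 9 + 2*J²)
(6 + g(b))² = (6 + (9 + 2*(15/7)²))² = (6 + (9 + 2*(225/49)))² = (6 + (9 + 450/49))² = (6 + 891/49)² = (1185/49)² = 1404225/2401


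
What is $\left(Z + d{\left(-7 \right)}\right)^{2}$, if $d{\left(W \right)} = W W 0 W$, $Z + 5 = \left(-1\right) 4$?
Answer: $81$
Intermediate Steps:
$Z = -9$ ($Z = -5 - 4 = -9$)
$d{\left(W \right)} = 0$ ($d{\left(W \right)} = W^{2} \cdot 0 W = 0 W = 0$)
$\left(Z + d{\left(-7 \right)}\right)^{2} = \left(-9 + 0\right)^{2} = \left(-9\right)^{2} = 81$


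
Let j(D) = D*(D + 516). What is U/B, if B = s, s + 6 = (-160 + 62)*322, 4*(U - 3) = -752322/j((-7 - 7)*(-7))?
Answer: 15129/3798297328 ≈ 3.9831e-6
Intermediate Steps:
j(D) = D*(516 + D)
U = -15129/120344 (U = 3 + (-752322*(-1/(7*(-7 - 7)*(516 + (-7 - 7)*(-7)))))/4 = 3 + (-752322*1/(98*(516 - 14*(-7))))/4 = 3 + (-752322*1/(98*(516 + 98)))/4 = 3 + (-752322/(98*614))/4 = 3 + (-752322/60172)/4 = 3 + (-752322*1/60172)/4 = 3 + (¼)*(-376161/30086) = 3 - 376161/120344 = -15129/120344 ≈ -0.12571)
s = -31562 (s = -6 + (-160 + 62)*322 = -6 - 98*322 = -6 - 31556 = -31562)
B = -31562
U/B = -15129/120344/(-31562) = -15129/120344*(-1/31562) = 15129/3798297328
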